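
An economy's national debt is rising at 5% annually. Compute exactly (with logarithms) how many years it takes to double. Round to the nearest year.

14 years

t = ln(2) / ln(1 + 0.05) = 0.6931 / 0.048790 ≈ 14.21.
≈ 14 years.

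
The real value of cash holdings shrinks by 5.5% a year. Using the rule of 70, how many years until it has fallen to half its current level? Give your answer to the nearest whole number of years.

about 13 years

Halving time ≈ 70 / 5.5 = 12.73 → 13 years.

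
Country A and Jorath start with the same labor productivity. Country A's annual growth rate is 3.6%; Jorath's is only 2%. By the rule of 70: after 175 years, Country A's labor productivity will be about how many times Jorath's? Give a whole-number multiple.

roughly 16 times

Rate gap = 3.6% − 2% = 1.6 points.
The ratio doubles every 70/1.6 ≈ 43.75 years.
175/43.75 ≈ 4.00 doublings → ratio ≈ 2^4.00 ≈ 16.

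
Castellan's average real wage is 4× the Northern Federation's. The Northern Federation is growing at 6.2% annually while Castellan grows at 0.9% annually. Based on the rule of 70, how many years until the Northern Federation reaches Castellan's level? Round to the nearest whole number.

the Northern Federation gains on Castellan at 6.2% − 0.9% = 5.3 points a year.
At that relative rate the gap halves every 70/5.3 ≈ 13.21 years.
A 4× gap closes after 2 halvings: 2 × 13.21 ≈ 26 years.

roughly 26 years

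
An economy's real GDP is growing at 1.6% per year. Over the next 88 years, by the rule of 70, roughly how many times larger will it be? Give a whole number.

70/1.6 ≈ 43.75 years per doubling.
88 years fits 2 doublings: 2^2 = 4.

around 4 times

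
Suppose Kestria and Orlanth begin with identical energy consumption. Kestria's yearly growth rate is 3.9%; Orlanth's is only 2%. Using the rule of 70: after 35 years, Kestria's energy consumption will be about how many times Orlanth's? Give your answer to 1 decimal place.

Kestria pulls ahead at 1.9 pp per year, so the ratio doubles every 70/1.9 ≈ 36.84 years.
In 35 years that's 0.95 doublings: 2^0.95 ≈ 1.9.

approximately 1.9 times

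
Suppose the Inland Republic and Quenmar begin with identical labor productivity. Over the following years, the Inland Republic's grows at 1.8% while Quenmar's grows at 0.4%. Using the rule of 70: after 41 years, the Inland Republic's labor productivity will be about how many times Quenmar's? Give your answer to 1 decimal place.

around 1.8 times

Rate gap = 1.8% − 0.4% = 1.4 points.
The ratio doubles every 70/1.4 ≈ 50.00 years.
41/50.00 ≈ 0.82 doublings → ratio ≈ 2^0.82 ≈ 1.8.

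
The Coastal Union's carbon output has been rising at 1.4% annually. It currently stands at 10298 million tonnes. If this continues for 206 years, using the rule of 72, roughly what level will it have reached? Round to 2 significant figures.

≈ 170000 million tonnes

It doubles every 72/1.4 ≈ 51.43 years, so 206 years is 4.01 doublings.
2^4.01 ≈ 16.11; 10298 × 16.11 ≈ 170000 million tonnes.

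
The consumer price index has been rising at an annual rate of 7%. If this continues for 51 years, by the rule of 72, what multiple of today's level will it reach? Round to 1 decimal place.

approximately 31.1 times

Doubling time ≈ 72/7 = 10.29 years.
51 years / 10.29 ≈ 4.96 doublings → factor 2^4.96 ≈ 31.1.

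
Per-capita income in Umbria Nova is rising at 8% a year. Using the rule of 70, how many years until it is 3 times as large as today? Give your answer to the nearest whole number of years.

At 8% it doubles every 70/8 ≈ 8.75 years.
Reaching 3× takes log₂(3) ≈ 1.58 doublings.
1.58 × 8.75 ≈ 14 years.

around 14 years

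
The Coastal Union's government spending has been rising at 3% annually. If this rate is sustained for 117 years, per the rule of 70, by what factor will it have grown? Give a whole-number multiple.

approximately 32 times

Doubling time ≈ 70/3 = 23.33 years.
117/23.33 ≈ 5 doublings, so about 2^5 = 32×.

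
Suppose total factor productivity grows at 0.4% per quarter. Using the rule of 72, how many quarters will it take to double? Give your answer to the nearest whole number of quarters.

Doubling time ≈ 72 / 0.4 = 180.00 quarters.

180 quarters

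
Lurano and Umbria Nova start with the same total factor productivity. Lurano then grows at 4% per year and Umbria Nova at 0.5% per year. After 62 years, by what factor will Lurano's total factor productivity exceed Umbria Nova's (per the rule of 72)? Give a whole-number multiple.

Only the 3.5-point difference matters.
72/3.5 ≈ 20.57 years per doubling of the ratio; 62 years gives 3.01 doublings, so ≈ 8×.

roughly 8 times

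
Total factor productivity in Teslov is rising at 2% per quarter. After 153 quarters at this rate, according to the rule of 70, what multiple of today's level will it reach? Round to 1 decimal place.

Doubling time ≈ 70/2 = 35.00 quarters.
153 quarters / 35.00 ≈ 4.37 doublings → factor 2^4.37 ≈ 20.7.

approximately 20.7 times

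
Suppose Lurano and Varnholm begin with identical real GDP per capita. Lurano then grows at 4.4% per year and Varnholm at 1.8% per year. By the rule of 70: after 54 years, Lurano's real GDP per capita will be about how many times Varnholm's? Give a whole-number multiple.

≈ 4 times

Lurano pulls ahead at 2.6 pp per year, so the ratio doubles every 70/2.6 ≈ 26.92 years.
In 54 years that's 2.01 doublings: 2^2.01 ≈ 4.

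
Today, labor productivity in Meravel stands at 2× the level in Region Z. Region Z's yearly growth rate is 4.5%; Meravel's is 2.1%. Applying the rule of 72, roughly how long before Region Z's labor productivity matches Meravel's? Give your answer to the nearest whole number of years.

What matters is the difference: 2.4 pp.
Rule of 72 on the gap: the ratio halves every 72/2.4 ≈ 30.00 years.
A 2× gap closes after 1 halving: 1 × 30.00 ≈ 30 years.

approximately 30 years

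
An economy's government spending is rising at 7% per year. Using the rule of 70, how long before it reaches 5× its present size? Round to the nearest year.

around 23 years

Doubling time ≈ 70/7 = 10.00 years.
Reaching 5× takes log₂(5) ≈ 2.32 doublings.
2.32 × 10.00 ≈ 23 years.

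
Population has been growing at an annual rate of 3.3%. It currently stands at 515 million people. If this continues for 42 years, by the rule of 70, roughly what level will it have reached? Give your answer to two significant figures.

Doubling time ≈ 70/3.3 = 21.21 years.
42 years is 42/21.21 ≈ 1.98 doublings, a factor of 2^1.98 ≈ 3.94.
515 × 3.94 ≈ 2000 million people.

roughly 2000 million people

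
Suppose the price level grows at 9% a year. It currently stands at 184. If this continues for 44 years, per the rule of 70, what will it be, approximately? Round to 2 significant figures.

around 9300

It doubles every 70/9 ≈ 7.78 years, so 44 years is 5.66 doublings.
2^5.66 ≈ 50.56; 184 × 50.56 ≈ 9300.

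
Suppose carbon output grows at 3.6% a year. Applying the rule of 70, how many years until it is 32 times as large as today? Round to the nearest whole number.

roughly 97 years

Doubling time ≈ 70/3.6 = 19.44 years.
32 = 2^5, so 5 doublings → 97 years.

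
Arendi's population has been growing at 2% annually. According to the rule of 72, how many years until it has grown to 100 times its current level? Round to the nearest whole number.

approximately 239 years

Doubling time ≈ 72/2 = 36.00 years.
100× is log₂ 100 ≈ 6.64 doublings, so ≈ 6.64 × 36.00 = 239 years.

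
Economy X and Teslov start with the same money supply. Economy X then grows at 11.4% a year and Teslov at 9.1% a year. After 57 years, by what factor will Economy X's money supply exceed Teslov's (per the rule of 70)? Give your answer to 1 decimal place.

approximately 3.7 times

Economy X pulls ahead at 2.3 pp per year, so the ratio doubles every 70/2.3 ≈ 30.43 years.
In 57 years that's 1.87 doublings: 2^1.87 ≈ 3.7.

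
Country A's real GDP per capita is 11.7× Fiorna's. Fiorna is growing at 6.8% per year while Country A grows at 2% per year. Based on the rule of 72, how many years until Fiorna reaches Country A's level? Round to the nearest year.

Fiorna gains on Country A at 6.8% − 2% = 4.8 points a year.
At that relative rate the gap halves every 72/4.8 ≈ 15.00 years.
An 11.7× gap takes log₂(11.7) ≈ 3.55 halvings to close: 3.55 × 15.00 ≈ 53 years.

≈ 53 years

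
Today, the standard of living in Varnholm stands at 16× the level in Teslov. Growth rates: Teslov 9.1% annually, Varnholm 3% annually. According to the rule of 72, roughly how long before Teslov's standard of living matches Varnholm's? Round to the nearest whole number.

approximately 47 years

What matters is the difference: 6.1 pp.
Rule of 72 on the gap: the ratio halves every 72/6.1 ≈ 11.80 years.
A 16× gap closes after 4 halvings: 4 × 11.80 ≈ 47 years.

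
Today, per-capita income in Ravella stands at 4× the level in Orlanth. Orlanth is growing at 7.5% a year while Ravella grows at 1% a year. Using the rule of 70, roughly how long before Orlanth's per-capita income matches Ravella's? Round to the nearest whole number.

roughly 22 years

What matters is the difference: 6.5 pp.
Rule of 70 on the gap: the ratio halves every 70/6.5 ≈ 10.77 years.
A 4× gap closes after 2 halvings: 2 × 10.77 ≈ 22 years.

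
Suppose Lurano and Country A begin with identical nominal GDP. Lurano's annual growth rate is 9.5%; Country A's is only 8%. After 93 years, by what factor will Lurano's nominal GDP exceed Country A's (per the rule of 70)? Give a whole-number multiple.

Rate gap = 9.5% − 8% = 1.5 points.
The ratio doubles every 70/1.5 ≈ 46.67 years.
93/46.67 ≈ 1.99 doublings → ratio ≈ 2^1.99 ≈ 4.

4 times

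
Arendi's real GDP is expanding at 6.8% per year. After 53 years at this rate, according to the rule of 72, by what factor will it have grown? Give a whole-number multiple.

about 32 times

Doubling time ≈ 72/6.8 = 10.59 years.
53/10.59 ≈ 5 doublings, so about 2^5 = 32×.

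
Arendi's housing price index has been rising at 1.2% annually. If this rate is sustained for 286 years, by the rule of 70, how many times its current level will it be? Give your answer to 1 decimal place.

around 29.9 times

Doubling time ≈ 70/1.2 = 58.33 years.
286 years / 58.33 ≈ 4.90 doublings → factor 2^4.90 ≈ 29.9.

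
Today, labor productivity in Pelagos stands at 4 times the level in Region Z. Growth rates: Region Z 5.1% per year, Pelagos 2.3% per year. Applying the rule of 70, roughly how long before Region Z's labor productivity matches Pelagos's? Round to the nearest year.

50 years

What matters is the difference: 2.8 pp.
Rule of 70 on the gap: the ratio halves every 70/2.8 ≈ 25.00 years.
A 4 times gap closes after 2 halvings: 2 × 25.00 ≈ 50 years.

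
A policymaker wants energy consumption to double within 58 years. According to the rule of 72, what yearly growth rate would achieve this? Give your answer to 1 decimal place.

1.2%

72 / 58 ≈ 1.24, so about 1.2% per year.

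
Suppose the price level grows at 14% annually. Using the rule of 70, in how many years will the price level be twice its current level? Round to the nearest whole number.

70/14 ≈ 5.00, so it doubles roughly every 5 years.

about 5 years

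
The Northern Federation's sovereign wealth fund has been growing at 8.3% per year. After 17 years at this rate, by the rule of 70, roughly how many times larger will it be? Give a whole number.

around 4 times

Doubling time ≈ 70/8.3 = 8.43 years.
17/8.43 ≈ 2 doublings, so about 2^2 = 4×.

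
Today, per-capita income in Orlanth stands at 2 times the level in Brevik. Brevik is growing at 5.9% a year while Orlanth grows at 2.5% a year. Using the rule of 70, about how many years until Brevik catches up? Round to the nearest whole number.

about 21 years

The growth-rate gap is 5.9% − 2.5% = 3.4 percentage points.
So the ratio between them halves every 70/3.4 ≈ 20.59 years.
A 2 times gap closes after 1 halving: 1 × 20.59 ≈ 21 years.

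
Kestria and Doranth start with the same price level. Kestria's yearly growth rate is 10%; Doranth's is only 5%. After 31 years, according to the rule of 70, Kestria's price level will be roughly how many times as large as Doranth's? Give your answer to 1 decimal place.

Rate gap = 10% − 5% = 5 points.
The ratio doubles every 70/5 ≈ 14.00 years.
31/14.00 ≈ 2.21 doublings → ratio ≈ 2^2.21 ≈ 4.6.

4.6 times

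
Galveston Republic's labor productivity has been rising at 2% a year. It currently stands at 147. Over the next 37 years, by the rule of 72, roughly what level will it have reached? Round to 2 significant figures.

It doubles every 72/2 ≈ 36.00 years, so 37 years is 1.03 doublings.
2^1.03 ≈ 2.04; 147 × 2.04 ≈ 300.

around 300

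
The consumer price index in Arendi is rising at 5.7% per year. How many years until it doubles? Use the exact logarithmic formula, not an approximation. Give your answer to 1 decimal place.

12.5 years

t = ln(2) / ln(1 + 0.057) = 0.6931 / 0.055435 ≈ 12.50.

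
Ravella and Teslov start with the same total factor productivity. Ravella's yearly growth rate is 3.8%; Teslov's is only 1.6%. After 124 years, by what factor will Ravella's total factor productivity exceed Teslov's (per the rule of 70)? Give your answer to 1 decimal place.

around 14.9 times

Only the 2.2-point difference matters.
70/2.2 ≈ 31.82 years per doubling of the ratio; 124 years gives 3.90 doublings, so ≈ 14.9×.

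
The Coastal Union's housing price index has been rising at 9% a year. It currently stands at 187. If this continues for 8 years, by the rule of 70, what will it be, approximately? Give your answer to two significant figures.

≈ 380

It doubles every 70/9 ≈ 7.78 years, so 8 years is 1.03 doublings.
2^1.03 ≈ 2.04; 187 × 2.04 ≈ 380.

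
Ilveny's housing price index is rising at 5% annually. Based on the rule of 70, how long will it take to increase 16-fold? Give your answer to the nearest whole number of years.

about 56 years

Doubling time ≈ 70/5 = 14.00 years.
Getting to 16× needs 4 doublings: 4 × 14.00 ≈ 56 years.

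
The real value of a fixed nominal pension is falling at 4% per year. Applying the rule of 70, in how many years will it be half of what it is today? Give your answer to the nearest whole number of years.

The rule works in reverse for decay: 70/4 ≈ 17.50 years to halve.

approximately 18 years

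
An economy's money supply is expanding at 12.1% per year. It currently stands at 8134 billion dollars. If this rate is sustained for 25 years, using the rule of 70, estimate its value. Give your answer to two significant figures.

It doubles every 70/12.1 ≈ 5.79 years, so 25 years is 4.32 doublings.
2^4.32 ≈ 19.97; 8134 × 19.97 ≈ 160000 billion dollars.

160000 billion dollars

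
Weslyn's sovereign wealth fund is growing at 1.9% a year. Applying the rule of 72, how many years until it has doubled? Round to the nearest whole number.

38 years

Doubling time ≈ 72 / 1.9 = 37.89 years.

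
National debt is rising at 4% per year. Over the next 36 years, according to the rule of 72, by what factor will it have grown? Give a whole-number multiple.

4 times

Doubling time ≈ 72/4 = 18.00 years.
36/18.00 ≈ 2 doublings, so about 2^2 = 4×.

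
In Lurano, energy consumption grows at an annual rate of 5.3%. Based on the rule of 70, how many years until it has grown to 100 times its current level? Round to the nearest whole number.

Doubling time ≈ 70/5.3 = 13.21 years.
Reaching 100× takes log₂(100) ≈ 6.64 doublings.
6.64 × 13.21 ≈ 88 years.

88 years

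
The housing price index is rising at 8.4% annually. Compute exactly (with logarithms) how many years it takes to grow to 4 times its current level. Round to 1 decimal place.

17.2 years

t = ln(4) / ln(1 + 0.084) = 1.3863 / 0.080658 ≈ 17.19.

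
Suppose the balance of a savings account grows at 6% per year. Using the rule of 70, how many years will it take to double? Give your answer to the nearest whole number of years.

roughly 12 years

Doubling time ≈ 70 / 6 = 11.67 years.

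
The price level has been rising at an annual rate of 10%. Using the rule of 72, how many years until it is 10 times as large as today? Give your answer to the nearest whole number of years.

Doubling time ≈ 72/10 = 7.20 years.
Reaching 10× takes log₂(10) ≈ 3.32 doublings.
3.32 × 7.20 ≈ 24 years.

about 24 years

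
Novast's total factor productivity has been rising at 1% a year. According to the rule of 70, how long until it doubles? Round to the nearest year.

around 70 years

70/1 ≈ 70.00, so it doubles roughly every 70 years.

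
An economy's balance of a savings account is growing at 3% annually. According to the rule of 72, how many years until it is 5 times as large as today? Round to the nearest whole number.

At 3% it doubles every 72/3 ≈ 24.00 years.
Reaching 5× takes log₂(5) ≈ 2.32 doublings.
2.32 × 24.00 ≈ 56 years.

roughly 56 years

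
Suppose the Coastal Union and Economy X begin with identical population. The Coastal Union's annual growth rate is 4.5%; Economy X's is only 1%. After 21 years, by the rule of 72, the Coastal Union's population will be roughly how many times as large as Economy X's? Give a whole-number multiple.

the Coastal Union pulls ahead at 3.5 pp per year, so the ratio doubles every 72/3.5 ≈ 20.57 years.
In 21 years that's 1.02 doublings: 2^1.02 ≈ 2.

≈ 2 times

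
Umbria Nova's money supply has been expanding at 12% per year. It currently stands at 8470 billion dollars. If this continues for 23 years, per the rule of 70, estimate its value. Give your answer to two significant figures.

It doubles every 70/12 ≈ 5.83 years, so 23 years is 3.95 doublings.
2^3.95 ≈ 15.45; 8470 × 15.45 ≈ 130000 billion dollars.

approximately 130000 billion dollars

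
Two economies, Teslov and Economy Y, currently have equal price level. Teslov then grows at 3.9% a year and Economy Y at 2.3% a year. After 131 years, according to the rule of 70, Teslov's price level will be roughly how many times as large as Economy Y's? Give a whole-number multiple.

Teslov pulls ahead at 1.6 pp per year, so the ratio doubles every 70/1.6 ≈ 43.75 years.
In 131 years that's 2.99 doublings: 2^2.99 ≈ 8.

8 times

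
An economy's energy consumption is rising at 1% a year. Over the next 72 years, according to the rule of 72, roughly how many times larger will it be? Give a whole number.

72/1 ≈ 72.00 years per doubling.
72 years fits 1 doubling: 2^1 = 2.

approximately 2 times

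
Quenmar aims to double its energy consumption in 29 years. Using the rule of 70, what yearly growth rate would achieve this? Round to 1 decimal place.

2.4%

70 / 29 ≈ 2.41, so about 2.4% per year.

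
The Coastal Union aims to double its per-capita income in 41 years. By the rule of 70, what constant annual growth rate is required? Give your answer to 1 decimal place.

≈ 1.7%

70 / 41 ≈ 1.71, so about 1.7% annually.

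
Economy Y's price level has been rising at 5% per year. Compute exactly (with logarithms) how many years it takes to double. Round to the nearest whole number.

t = ln(2) / ln(1 + 0.05) = 0.6931 / 0.048790 ≈ 14.21.
≈ 14 years.

14 years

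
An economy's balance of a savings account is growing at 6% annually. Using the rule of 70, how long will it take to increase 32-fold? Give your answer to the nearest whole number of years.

Doubling time ≈ 70/6 = 11.67 years.
Getting to 32× needs 5 doublings: 5 × 11.67 ≈ 58 years.

approximately 58 years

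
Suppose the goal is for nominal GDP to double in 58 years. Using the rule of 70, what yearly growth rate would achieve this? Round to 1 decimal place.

70 / 58 ≈ 1.21, so about 1.2% per year.

around 1.2% per year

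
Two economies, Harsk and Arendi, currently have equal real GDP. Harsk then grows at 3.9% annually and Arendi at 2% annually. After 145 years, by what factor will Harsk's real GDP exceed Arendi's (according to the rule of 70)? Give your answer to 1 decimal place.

Rate gap = 3.9% − 2% = 1.9 points.
The ratio doubles every 70/1.9 ≈ 36.84 years.
145/36.84 ≈ 3.94 doublings → ratio ≈ 2^3.94 ≈ 15.3.

around 15.3 times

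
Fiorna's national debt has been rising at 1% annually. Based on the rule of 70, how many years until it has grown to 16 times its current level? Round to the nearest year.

≈ 280 years

At 1% it doubles every 70/1 ≈ 70.00 years.
16× is 4 doublings, so 4 × 70.00 ≈ 280 years.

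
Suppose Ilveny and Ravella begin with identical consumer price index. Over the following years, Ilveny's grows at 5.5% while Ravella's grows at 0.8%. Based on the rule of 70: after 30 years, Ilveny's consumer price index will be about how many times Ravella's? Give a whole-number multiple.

≈ 4 times

Only the 4.7-point difference matters.
70/4.7 ≈ 14.89 years per doubling of the ratio; 30 years gives 2.01 doublings, so ≈ 4×.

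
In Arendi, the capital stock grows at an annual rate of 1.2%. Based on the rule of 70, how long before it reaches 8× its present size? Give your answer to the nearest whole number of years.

roughly 175 years

Doubling time ≈ 70/1.2 = 58.33 years.
8 = 2^3, so 3 doublings → 175 years.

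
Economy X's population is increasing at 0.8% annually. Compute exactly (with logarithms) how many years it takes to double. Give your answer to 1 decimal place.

87.0 years

t = ln(2) / ln(1 + 0.008) = 0.6931 / 0.007968 ≈ 86.99.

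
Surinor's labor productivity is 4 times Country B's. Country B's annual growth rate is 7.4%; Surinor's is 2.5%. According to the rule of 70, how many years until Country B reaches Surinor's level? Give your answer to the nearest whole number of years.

around 29 years

Country B gains on Surinor at 7.4% − 2.5% = 4.9 points a year.
At that relative rate the gap halves every 70/4.9 ≈ 14.29 years.
A 4 times gap closes after 2 halvings: 2 × 14.29 ≈ 29 years.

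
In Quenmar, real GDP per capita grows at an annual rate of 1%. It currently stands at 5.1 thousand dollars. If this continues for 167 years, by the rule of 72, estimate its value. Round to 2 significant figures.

Doubling time ≈ 72/1 = 72.00 years.
167 years is 167/72.00 ≈ 2.32 doublings, a factor of 2^2.32 ≈ 4.99.
5.1 × 4.99 ≈ 25 thousand dollars.

roughly 25 thousand dollars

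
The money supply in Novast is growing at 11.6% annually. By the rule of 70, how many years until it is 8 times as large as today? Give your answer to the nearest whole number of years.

about 18 years

At 11.6% it doubles every 70/11.6 ≈ 6.03 years.
8× is 3 doublings, so 3 × 6.03 ≈ 18 years.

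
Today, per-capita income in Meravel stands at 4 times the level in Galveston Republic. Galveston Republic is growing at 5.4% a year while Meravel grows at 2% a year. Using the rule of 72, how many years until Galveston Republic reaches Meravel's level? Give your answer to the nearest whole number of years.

Galveston Republic gains on Meravel at 5.4% − 2% = 3.4 points a year.
At that relative rate the gap halves every 72/3.4 ≈ 21.18 years.
A 4 times gap closes after 2 halvings: 2 × 21.18 ≈ 42 years.

approximately 42 years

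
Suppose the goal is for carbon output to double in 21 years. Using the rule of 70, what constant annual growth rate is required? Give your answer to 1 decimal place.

70 / 21 ≈ 3.33, so about 3.3% annually.

3.3%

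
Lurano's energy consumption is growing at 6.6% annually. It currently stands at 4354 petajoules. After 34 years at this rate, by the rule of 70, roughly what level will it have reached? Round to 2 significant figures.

It doubles every 70/6.6 ≈ 10.61 years, so 34 years is 3.20 doublings.
2^3.20 ≈ 9.19; 4354 × 9.19 ≈ 40000 petajoules.

approximately 40000 petajoules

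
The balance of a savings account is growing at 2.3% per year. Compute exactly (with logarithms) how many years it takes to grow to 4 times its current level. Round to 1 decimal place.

t = ln(4) / ln(1 + 0.023) = 1.3863 / 0.022739 ≈ 60.97.

61.0 years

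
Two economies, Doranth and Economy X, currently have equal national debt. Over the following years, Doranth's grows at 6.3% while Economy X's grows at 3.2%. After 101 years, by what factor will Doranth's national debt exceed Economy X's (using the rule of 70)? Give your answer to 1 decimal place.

≈ 22.2 times

Rate gap = 6.3% − 3.2% = 3.1 points.
The ratio doubles every 70/3.1 ≈ 22.58 years.
101/22.58 ≈ 4.47 doublings → ratio ≈ 2^4.47 ≈ 22.2.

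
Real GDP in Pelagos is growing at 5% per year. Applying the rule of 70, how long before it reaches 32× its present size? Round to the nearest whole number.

Doubling time ≈ 70/5 = 14.00 years.
32× is 5 doublings, so 5 × 14.00 ≈ 70 years.

approximately 70 years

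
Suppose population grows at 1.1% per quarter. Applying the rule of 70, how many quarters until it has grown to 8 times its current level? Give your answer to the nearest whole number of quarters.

At 1.1% it doubles every 70/1.1 ≈ 63.64 quarters.
Getting to 8× needs 3 doublings: 3 × 63.64 ≈ 191 quarters.

191 quarters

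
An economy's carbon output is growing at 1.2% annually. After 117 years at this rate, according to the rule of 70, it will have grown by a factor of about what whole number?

roughly 4 times

At 1.2% one doubling takes ≈ 58.33 years; 117 years is 2 of them, so ×4.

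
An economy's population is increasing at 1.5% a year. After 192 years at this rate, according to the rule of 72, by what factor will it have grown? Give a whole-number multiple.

about 16 times

Doubling time ≈ 72/1.5 = 48.00 years.
192/48.00 ≈ 4 doublings, so about 2^4 = 16×.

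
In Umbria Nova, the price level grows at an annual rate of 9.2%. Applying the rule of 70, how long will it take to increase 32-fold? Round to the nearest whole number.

38 years

At 9.2% it doubles every 70/9.2 ≈ 7.61 years.
32× is 5 doublings, so 5 × 7.61 ≈ 38 years.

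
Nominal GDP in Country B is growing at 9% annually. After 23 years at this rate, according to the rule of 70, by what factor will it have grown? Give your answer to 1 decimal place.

roughly 7.8 times

Doubles every ≈ 7.78 years (70/9).
23 years is 2.96 doublings; 2^2.96 ≈ 7.8×.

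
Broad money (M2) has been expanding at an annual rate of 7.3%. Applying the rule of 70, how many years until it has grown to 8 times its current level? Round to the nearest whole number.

approximately 29 years

One doubling takes 70/7.3 = 9.59 years.
8× is 3 doublings, so 3 × 9.59 ≈ 29 years.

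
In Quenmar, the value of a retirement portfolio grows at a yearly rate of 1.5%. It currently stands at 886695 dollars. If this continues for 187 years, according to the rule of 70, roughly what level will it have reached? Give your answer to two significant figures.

It doubles every 70/1.5 ≈ 46.67 years, so 187 years is 4.01 doublings.
2^4.01 ≈ 16.11; 886695 × 16.11 ≈ 14000000 dollars.

roughly 14000000 dollars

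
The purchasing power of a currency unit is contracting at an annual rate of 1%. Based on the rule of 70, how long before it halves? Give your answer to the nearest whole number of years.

The rule works in reverse for decay: 70/1 ≈ 70.00 years to halve.

≈ 70 years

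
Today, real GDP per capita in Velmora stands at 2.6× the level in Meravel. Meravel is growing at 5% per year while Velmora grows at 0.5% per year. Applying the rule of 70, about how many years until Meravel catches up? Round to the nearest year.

roughly 21 years

The growth-rate gap is 5% − 0.5% = 4.5 percentage points.
So the ratio between them halves every 70/4.5 ≈ 15.56 years.
A 2.6× gap takes log₂(2.6) ≈ 1.38 halvings to close: 1.38 × 15.56 ≈ 21 years.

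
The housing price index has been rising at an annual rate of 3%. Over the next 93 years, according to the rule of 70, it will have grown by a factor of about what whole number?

At 3% one doubling takes ≈ 23.33 years; 93 years is 4 of them, so ×16.

≈ 16 times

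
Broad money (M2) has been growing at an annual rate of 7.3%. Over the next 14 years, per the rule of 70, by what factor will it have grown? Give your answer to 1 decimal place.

Doubling time ≈ 70/7.3 = 9.59 years.
14 years / 9.59 ≈ 1.46 doublings → factor 2^1.46 ≈ 2.8.

roughly 2.8 times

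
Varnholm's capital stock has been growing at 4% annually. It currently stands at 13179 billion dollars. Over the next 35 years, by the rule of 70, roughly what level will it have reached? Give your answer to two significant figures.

roughly 53000 billion dollars

Doubling time ≈ 70/4 = 17.50 years.
35 years is 35/17.50 ≈ 2.00 doublings, a factor of 2^2.00 ≈ 4.00.
13179 × 4.00 ≈ 53000 billion dollars.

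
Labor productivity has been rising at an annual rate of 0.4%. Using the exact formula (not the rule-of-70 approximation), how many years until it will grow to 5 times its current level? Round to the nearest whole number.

403 years

t = ln(5) / ln(1 + 0.004) = 1.6094 / 0.003992 ≈ 403.16.
≈ 403 years.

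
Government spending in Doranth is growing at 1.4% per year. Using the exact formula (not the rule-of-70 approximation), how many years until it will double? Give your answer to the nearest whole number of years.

50 years

t = ln(2) / ln(1 + 0.014) = 0.6931 / 0.013903 ≈ 49.85.
≈ 50 years.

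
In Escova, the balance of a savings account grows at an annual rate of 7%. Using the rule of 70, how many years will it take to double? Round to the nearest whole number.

roughly 10 years

70/7 ≈ 10.00, so it doubles roughly every 10 years.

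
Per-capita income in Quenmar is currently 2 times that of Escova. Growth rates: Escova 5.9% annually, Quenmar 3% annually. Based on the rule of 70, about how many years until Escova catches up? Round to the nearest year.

24 years

What matters is the difference: 2.9 pp.
Rule of 70 on the gap: the ratio halves every 70/2.9 ≈ 24.14 years.
A 2 times gap closes after 1 halving: 1 × 24.14 ≈ 24 years.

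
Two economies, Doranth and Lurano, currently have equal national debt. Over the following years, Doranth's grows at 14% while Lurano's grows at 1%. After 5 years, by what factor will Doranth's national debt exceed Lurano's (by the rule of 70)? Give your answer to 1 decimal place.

around 1.9 times

Doranth pulls ahead at 13 pp per year, so the ratio doubles every 70/13 ≈ 5.38 years.
In 5 years that's 0.93 doublings: 2^0.93 ≈ 1.9.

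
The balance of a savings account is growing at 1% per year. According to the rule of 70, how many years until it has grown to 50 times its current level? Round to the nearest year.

approximately 395 years

At 1% it doubles every 70/1 ≈ 70.00 years.
Reaching 50× takes log₂(50) ≈ 5.64 doublings.
5.64 × 70.00 ≈ 395 years.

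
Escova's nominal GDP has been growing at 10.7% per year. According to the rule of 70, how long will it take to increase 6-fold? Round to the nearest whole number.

At 10.7% it doubles every 70/10.7 ≈ 6.54 years.
6× is log₂ 6 ≈ 2.58 doublings, so ≈ 2.58 × 6.54 = 17 years.

about 17 years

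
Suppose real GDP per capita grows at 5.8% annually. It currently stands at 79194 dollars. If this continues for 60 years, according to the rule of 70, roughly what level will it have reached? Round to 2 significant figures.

2500000 dollars

It doubles every 70/5.8 ≈ 12.07 years, so 60 years is 4.97 doublings.
2^4.97 ≈ 31.34; 79194 × 31.34 ≈ 2500000 dollars.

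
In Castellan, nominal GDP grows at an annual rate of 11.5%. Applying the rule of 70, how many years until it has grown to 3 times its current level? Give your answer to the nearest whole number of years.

At 11.5% it doubles every 70/11.5 ≈ 6.09 years.
Reaching 3× takes log₂(3) ≈ 1.58 doublings.
1.58 × 6.09 ≈ 10 years.

≈ 10 years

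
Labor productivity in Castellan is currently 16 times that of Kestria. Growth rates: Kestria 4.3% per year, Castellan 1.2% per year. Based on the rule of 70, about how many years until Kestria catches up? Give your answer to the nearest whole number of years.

≈ 90 years

Kestria gains on Castellan at 4.3% − 1.2% = 3.1 points a year.
At that relative rate the gap halves every 70/3.1 ≈ 22.58 years.
A 16 times gap closes after 4 halvings: 4 × 22.58 ≈ 90 years.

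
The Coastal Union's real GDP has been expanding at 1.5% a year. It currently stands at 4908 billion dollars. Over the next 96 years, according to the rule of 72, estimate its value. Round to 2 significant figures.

≈ 20000 billion dollars

Doubling time ≈ 72/1.5 = 48.00 years.
96 years is 96/48.00 ≈ 2.00 doublings, a factor of 2^2.00 ≈ 4.00.
4908 × 4.00 ≈ 20000 billion dollars.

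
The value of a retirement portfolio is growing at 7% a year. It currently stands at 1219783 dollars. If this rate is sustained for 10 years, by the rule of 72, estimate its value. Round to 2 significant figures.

≈ 2400000 dollars

Doubling time ≈ 72/7 = 10.29 years.
10 years is 10/10.29 ≈ 0.97 doublings, a factor of 2^0.97 ≈ 1.96.
1219783 × 1.96 ≈ 2400000 dollars.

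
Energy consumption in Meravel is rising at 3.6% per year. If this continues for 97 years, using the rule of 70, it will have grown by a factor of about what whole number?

Doubling time ≈ 70/3.6 = 19.44 years.
97/19.44 ≈ 5 doublings, so about 2^5 = 32×.

roughly 32 times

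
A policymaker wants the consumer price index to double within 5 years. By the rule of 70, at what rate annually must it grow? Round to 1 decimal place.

70 / 5 ≈ 14.00, so about 14.0% annually.

roughly 14.0%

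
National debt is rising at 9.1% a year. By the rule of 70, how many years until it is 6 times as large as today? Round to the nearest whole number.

≈ 20 years

One doubling takes 70/9.1 = 7.69 years.
6× is log₂ 6 ≈ 2.58 doublings, so ≈ 2.58 × 7.69 = 20 years.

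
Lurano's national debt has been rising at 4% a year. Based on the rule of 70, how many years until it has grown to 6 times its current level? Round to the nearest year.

Doubling time ≈ 70/4 = 17.50 years.
6× is log₂ 6 ≈ 2.58 doublings, so ≈ 2.58 × 17.50 = 45 years.

about 45 years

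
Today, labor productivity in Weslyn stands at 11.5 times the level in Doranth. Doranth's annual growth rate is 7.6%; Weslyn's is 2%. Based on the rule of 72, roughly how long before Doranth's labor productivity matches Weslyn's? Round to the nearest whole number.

45 years

What matters is the difference: 5.6 pp.
Rule of 72 on the gap: the ratio halves every 72/5.6 ≈ 12.86 years.
An 11.5 times gap takes log₂(11.5) ≈ 3.52 halvings to close: 3.52 × 12.86 ≈ 45 years.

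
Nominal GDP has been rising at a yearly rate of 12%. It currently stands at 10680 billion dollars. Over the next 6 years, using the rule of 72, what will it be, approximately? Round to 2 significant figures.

Doubling time ≈ 72/12 = 6.00 years.
6 years is 6/6.00 ≈ 1.00 doublings, a factor of 2^1.00 ≈ 2.00.
10680 × 2.00 ≈ 21000 billion dollars.

about 21000 billion dollars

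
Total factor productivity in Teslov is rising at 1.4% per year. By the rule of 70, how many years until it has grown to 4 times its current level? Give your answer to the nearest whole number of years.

At 1.4% it doubles every 70/1.4 ≈ 50.00 years.
4× is 2 doublings, so 2 × 50.00 ≈ 100 years.

about 100 years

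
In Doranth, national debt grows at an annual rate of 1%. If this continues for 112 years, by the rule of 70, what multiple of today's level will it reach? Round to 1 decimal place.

≈ 3.0 times

Doubling time ≈ 70/1 = 70.00 years.
112 years / 70.00 ≈ 1.60 doublings → factor 2^1.60 ≈ 3.0.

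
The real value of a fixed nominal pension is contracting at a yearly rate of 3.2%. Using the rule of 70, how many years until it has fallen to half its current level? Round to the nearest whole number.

roughly 22 years

The rule works in reverse for decay: 70/3.2 ≈ 21.88 years to halve.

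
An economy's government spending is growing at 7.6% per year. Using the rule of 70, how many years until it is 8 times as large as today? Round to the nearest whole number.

Doubling time ≈ 70/7.6 = 9.21 years.
8× is 3 doublings, so 3 × 9.21 ≈ 28 years.

28 years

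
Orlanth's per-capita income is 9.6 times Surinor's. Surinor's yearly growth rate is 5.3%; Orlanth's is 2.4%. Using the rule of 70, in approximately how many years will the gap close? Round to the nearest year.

about 79 years

The growth-rate gap is 5.3% − 2.4% = 2.9 percentage points.
So the ratio between them halves every 70/2.9 ≈ 24.14 years.
A 9.6 times gap takes log₂(9.6) ≈ 3.26 halvings to close: 3.26 × 24.14 ≈ 79 years.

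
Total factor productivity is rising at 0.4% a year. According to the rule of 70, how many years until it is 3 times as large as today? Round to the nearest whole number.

One doubling takes 70/0.4 = 175.00 years.
Reaching 3× takes log₂(3) ≈ 1.58 doublings.
1.58 × 175.00 ≈ 277 years.

around 277 years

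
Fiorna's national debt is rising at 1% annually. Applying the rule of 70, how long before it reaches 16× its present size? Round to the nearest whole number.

At 1% it doubles every 70/1 ≈ 70.00 years.
Getting to 16× needs 4 doublings: 4 × 70.00 ≈ 280 years.

approximately 280 years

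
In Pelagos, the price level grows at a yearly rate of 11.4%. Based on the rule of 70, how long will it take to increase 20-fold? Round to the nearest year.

roughly 27 years

At 11.4% it doubles every 70/11.4 ≈ 6.14 years.
Reaching 20× takes log₂(20) ≈ 4.32 doublings.
4.32 × 6.14 ≈ 27 years.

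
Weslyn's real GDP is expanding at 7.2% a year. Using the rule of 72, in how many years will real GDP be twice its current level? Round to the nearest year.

10 years

At 7.2%, doubling takes about 72/7.2 = 10.00 years.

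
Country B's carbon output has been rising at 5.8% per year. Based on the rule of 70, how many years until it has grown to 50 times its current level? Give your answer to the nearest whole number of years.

roughly 68 years

One doubling takes 70/5.8 = 12.07 years.
50× is log₂ 50 ≈ 5.64 doublings, so ≈ 5.64 × 12.07 = 68 years.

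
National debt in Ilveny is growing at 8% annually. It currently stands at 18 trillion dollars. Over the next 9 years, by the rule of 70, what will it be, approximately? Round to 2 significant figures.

37 trillion dollars

It doubles every 70/8 ≈ 8.75 years, so 9 years is 1.03 doublings.
2^1.03 ≈ 2.04; 18 × 2.04 ≈ 37 trillion dollars.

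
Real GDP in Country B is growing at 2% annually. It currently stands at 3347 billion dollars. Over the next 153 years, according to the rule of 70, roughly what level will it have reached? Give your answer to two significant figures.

It doubles every 70/2 ≈ 35.00 years, so 153 years is 4.37 doublings.
2^4.37 ≈ 20.68; 3347 × 20.68 ≈ 69000 billion dollars.

roughly 69000 billion dollars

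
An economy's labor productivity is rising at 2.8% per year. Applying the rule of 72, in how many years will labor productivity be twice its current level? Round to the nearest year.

At 2.8%, doubling takes about 72/2.8 = 25.71 years.

≈ 26 years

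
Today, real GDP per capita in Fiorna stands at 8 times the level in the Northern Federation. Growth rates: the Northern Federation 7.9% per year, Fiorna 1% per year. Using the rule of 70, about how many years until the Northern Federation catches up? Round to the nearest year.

What matters is the difference: 6.9 pp.
Rule of 70 on the gap: the ratio halves every 70/6.9 ≈ 10.14 years.
An 8 times gap closes after 3 halvings: 3 × 10.14 ≈ 30 years.

around 30 years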